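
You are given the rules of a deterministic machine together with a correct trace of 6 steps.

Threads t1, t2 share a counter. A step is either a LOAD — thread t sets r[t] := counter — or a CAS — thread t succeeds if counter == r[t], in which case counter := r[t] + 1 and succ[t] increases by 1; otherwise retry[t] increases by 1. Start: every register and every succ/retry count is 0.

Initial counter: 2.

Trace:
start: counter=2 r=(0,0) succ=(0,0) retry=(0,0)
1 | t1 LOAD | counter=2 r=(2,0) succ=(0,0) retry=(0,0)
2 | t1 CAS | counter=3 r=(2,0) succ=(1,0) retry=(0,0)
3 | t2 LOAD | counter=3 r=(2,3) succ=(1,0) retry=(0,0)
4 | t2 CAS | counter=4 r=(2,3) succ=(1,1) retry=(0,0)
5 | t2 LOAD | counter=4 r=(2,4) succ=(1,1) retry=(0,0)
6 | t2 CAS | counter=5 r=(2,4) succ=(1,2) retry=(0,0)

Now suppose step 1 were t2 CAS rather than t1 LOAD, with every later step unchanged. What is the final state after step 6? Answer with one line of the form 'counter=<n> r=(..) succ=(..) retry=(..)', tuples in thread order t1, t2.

(re-executing from step 1 with the substitution; state before step 1: counter=2 r=(0,0) succ=(0,0) retry=(0,0))
1 | t2 CAS | counter=2 r=(0,0) succ=(0,0) retry=(0,1)
2 | t1 CAS | counter=2 r=(0,0) succ=(0,0) retry=(1,1)
3 | t2 LOAD | counter=2 r=(0,2) succ=(0,0) retry=(1,1)
4 | t2 CAS | counter=3 r=(0,2) succ=(0,1) retry=(1,1)
5 | t2 LOAD | counter=3 r=(0,3) succ=(0,1) retry=(1,1)
6 | t2 CAS | counter=4 r=(0,3) succ=(0,2) retry=(1,1)

counter=4 r=(0,3) succ=(0,2) retry=(1,1)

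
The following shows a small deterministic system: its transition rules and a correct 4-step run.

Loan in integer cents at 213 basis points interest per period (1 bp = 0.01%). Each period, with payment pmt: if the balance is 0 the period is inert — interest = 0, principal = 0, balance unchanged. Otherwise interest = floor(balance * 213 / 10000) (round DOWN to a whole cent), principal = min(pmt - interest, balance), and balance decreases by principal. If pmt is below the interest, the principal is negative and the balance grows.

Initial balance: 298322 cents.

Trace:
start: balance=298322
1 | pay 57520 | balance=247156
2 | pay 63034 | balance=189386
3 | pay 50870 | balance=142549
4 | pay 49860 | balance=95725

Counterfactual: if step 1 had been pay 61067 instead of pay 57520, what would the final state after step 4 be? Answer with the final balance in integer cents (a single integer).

(re-executing from step 1 with the substitution; state before step 1: balance=298322)
1 | pay 61067 | balance=243609
2 | pay 63034 | balance=185763
3 | pay 50870 | balance=138849
4 | pay 49860 | balance=91946

91946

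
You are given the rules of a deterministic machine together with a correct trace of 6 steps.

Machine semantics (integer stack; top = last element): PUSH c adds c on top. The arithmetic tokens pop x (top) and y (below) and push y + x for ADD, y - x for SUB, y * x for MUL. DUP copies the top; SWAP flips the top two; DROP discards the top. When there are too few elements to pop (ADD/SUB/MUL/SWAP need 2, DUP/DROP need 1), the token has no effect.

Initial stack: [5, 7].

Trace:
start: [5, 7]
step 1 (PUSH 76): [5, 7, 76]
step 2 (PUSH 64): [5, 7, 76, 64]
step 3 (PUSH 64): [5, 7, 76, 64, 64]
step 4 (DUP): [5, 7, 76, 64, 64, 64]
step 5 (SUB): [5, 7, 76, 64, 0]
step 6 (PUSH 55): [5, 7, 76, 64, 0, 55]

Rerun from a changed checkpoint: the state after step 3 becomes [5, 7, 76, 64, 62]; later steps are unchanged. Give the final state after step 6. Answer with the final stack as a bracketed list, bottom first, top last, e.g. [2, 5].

state after step 3 := [5, 7, 76, 64, 62]
step 4 (DUP): [5, 7, 76, 64, 62, 62]
step 5 (SUB): [5, 7, 76, 64, 0]
step 6 (PUSH 55): [5, 7, 76, 64, 0, 55]

[5, 7, 76, 64, 0, 55]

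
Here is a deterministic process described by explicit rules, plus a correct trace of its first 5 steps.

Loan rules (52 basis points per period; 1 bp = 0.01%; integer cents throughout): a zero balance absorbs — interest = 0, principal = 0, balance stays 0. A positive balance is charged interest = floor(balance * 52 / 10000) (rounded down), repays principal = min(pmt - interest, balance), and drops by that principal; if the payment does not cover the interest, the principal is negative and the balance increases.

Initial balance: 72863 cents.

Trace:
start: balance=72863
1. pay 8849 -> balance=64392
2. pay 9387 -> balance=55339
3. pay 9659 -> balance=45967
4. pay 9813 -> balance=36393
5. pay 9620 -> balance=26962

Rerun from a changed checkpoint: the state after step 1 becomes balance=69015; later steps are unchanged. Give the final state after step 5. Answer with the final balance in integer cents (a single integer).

state after step 1 := balance=69015
2. pay 9387 -> balance=59986
3. pay 9659 -> balance=50638
4. pay 9813 -> balance=41088
5. pay 9620 -> balance=31681

31681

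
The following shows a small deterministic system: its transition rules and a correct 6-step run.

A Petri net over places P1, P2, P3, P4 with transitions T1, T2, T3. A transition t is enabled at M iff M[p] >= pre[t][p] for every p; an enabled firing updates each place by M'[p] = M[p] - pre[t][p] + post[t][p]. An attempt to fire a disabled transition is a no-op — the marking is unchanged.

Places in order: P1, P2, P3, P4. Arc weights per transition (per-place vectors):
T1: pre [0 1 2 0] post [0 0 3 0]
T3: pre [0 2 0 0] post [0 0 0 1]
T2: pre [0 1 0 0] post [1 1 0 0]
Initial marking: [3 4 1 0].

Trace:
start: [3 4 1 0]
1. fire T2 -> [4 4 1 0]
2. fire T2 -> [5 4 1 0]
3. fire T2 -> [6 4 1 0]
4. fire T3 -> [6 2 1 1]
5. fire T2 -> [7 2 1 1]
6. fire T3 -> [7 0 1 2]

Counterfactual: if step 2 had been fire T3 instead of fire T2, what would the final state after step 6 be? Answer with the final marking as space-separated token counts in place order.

(re-executing from step 2 with the substitution; state before step 2: [4 4 1 0])
2. fire T3 -> [4 2 1 1]
3. fire T2 -> [5 2 1 1]
4. fire T3 -> [5 0 1 2]
5. fire T2 -> [5 0 1 2]
6. fire T3 -> [5 0 1 2]

5 0 1 2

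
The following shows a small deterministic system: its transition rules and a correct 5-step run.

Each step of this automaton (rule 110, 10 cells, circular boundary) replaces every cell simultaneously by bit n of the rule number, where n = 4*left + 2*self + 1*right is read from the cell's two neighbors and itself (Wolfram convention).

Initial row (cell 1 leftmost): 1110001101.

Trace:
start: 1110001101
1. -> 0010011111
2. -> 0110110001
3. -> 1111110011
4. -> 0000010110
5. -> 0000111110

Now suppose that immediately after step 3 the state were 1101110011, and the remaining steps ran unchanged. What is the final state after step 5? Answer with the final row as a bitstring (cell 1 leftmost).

1101111110

state after step 3 := 1101110011
4. -> 0111010110
5. -> 1101111110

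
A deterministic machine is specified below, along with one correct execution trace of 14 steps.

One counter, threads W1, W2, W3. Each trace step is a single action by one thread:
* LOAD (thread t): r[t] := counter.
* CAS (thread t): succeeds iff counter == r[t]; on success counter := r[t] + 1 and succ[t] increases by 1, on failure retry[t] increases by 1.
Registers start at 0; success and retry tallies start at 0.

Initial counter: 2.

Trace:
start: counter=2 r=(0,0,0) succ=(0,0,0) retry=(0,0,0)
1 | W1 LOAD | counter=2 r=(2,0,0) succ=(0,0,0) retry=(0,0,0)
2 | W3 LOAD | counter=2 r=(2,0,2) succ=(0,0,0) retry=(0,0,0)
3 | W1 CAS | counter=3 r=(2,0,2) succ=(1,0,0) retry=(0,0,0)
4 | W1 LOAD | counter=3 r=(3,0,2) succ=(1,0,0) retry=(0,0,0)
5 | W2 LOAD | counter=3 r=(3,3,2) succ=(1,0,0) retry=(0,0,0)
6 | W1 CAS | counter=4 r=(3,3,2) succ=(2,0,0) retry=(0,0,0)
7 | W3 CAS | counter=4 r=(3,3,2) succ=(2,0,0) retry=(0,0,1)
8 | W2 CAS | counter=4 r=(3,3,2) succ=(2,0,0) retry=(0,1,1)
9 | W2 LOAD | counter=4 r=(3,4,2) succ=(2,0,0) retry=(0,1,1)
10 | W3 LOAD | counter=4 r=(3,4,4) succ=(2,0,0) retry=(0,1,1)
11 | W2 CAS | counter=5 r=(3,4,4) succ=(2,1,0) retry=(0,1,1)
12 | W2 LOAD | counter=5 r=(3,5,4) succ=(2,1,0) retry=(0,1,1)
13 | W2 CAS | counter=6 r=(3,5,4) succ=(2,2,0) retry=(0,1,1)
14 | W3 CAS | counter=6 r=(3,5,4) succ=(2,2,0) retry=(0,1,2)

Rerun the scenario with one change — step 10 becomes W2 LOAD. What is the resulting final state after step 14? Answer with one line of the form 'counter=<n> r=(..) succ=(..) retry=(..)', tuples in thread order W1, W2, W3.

counter=6 r=(3,5,2) succ=(2,2,0) retry=(0,1,2)

(re-executing from step 10 with the substitution; state before step 10: counter=4 r=(3,4,2) succ=(2,0,0) retry=(0,1,1))
10 | W2 LOAD | counter=4 r=(3,4,2) succ=(2,0,0) retry=(0,1,1)
11 | W2 CAS | counter=5 r=(3,4,2) succ=(2,1,0) retry=(0,1,1)
12 | W2 LOAD | counter=5 r=(3,5,2) succ=(2,1,0) retry=(0,1,1)
13 | W2 CAS | counter=6 r=(3,5,2) succ=(2,2,0) retry=(0,1,1)
14 | W3 CAS | counter=6 r=(3,5,2) succ=(2,2,0) retry=(0,1,2)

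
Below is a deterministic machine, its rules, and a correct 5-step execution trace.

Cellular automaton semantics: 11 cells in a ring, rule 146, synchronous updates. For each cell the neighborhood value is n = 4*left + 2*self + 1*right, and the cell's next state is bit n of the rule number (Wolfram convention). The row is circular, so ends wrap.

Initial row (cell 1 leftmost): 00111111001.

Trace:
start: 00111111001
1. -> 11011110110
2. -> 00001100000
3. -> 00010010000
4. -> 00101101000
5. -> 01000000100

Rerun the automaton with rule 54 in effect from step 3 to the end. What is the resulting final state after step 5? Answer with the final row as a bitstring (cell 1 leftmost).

01000000100

(re-executing steps 3..5 under rule 54; state before step 3: 00001100000)
3. -> 00010010000
4. -> 00111111000
5. -> 01000000100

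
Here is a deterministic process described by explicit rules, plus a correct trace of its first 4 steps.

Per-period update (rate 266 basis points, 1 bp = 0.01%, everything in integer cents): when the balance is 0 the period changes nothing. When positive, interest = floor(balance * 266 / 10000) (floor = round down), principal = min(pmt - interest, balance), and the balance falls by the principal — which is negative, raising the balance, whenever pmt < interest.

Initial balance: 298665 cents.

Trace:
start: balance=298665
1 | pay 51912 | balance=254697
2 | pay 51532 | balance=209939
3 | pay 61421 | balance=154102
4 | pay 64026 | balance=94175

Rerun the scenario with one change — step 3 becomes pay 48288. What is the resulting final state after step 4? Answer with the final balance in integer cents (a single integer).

(re-executing from step 3 with the substitution; state before step 3: balance=209939)
3 | pay 48288 | balance=167235
4 | pay 64026 | balance=107657

107657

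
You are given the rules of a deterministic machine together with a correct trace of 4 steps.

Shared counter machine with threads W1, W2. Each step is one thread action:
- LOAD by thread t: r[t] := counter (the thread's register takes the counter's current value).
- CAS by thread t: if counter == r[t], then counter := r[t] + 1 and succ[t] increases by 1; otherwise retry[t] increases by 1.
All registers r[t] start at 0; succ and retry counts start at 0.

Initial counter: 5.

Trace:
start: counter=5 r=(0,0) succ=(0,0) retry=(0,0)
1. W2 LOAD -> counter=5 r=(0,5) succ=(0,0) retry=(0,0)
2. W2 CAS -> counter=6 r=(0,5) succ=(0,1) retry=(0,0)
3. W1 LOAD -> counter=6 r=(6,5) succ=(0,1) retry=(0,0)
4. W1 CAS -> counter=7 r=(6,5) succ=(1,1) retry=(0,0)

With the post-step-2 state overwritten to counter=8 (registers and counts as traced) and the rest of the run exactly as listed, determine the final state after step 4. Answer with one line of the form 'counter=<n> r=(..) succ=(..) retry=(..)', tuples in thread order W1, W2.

state after step 2 := counter=8 r=(0,5) succ=(0,1) retry=(0,0)
3. W1 LOAD -> counter=8 r=(8,5) succ=(0,1) retry=(0,0)
4. W1 CAS -> counter=9 r=(8,5) succ=(1,1) retry=(0,0)

counter=9 r=(8,5) succ=(1,1) retry=(0,0)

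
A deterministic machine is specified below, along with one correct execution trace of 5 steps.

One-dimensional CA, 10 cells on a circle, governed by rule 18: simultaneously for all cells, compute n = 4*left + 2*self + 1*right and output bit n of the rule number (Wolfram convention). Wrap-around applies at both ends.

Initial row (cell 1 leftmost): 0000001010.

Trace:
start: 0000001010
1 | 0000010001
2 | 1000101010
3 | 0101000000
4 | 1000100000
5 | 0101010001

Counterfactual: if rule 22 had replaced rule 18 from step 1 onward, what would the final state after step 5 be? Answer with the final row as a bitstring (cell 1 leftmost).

(re-executing steps 1..5 under rule 22; state before step 1: 0000001010)
1 | 0000011011
2 | 1000100000
3 | 1101110001
4 | 0000001010
5 | 0000011011

0000011011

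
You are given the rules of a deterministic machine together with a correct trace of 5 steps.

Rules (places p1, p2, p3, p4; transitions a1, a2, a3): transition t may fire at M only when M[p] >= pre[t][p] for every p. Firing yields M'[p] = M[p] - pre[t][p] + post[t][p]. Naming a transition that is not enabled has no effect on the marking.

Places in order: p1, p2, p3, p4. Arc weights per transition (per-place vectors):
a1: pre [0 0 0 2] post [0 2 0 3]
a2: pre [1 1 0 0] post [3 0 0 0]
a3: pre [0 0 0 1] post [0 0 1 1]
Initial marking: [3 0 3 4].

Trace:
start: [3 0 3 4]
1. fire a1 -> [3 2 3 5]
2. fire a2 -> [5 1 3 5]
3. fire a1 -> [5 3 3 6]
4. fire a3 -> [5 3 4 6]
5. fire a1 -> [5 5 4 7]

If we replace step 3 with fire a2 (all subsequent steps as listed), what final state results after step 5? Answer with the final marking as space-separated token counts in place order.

(re-executing from step 3 with the substitution; state before step 3: [5 1 3 5])
3. fire a2 -> [7 0 3 5]
4. fire a3 -> [7 0 4 5]
5. fire a1 -> [7 2 4 6]

7 2 4 6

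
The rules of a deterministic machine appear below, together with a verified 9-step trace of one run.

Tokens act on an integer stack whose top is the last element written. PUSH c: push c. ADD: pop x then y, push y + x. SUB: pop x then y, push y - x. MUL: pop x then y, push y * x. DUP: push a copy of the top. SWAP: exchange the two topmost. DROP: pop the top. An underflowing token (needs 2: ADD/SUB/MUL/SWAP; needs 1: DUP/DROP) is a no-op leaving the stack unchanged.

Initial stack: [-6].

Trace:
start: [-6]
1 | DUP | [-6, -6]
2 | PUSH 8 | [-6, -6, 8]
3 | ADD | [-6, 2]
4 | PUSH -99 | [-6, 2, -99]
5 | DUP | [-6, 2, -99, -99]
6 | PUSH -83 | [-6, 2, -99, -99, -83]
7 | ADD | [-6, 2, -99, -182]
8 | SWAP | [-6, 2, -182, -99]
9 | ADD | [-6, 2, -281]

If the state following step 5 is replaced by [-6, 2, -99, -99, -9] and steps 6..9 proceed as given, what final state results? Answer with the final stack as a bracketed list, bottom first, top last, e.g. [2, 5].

[-6, 2, -99, -191]

state after step 5 := [-6, 2, -99, -99, -9]
6 | PUSH -83 | [-6, 2, -99, -99, -9, -83]
7 | ADD | [-6, 2, -99, -99, -92]
8 | SWAP | [-6, 2, -99, -92, -99]
9 | ADD | [-6, 2, -99, -191]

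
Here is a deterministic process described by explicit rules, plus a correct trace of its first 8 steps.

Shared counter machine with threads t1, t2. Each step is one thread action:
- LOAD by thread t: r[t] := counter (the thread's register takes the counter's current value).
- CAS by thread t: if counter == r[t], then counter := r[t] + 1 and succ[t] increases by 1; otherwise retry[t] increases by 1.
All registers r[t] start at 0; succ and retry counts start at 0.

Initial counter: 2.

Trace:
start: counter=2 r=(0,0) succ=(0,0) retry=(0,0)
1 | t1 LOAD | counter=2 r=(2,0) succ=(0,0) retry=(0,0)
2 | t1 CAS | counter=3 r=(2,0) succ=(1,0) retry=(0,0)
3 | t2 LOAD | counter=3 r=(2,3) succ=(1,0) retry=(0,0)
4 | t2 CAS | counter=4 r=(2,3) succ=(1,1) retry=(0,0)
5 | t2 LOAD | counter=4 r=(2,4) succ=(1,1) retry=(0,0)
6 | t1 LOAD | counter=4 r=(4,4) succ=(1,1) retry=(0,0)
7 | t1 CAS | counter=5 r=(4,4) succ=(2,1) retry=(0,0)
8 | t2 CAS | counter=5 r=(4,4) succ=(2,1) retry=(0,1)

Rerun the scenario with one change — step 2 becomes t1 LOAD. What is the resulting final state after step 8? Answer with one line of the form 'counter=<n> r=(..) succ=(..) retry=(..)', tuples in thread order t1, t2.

counter=4 r=(3,3) succ=(1,1) retry=(0,1)

(re-executing from step 2 with the substitution; state before step 2: counter=2 r=(2,0) succ=(0,0) retry=(0,0))
2 | t1 LOAD | counter=2 r=(2,0) succ=(0,0) retry=(0,0)
3 | t2 LOAD | counter=2 r=(2,2) succ=(0,0) retry=(0,0)
4 | t2 CAS | counter=3 r=(2,2) succ=(0,1) retry=(0,0)
5 | t2 LOAD | counter=3 r=(2,3) succ=(0,1) retry=(0,0)
6 | t1 LOAD | counter=3 r=(3,3) succ=(0,1) retry=(0,0)
7 | t1 CAS | counter=4 r=(3,3) succ=(1,1) retry=(0,0)
8 | t2 CAS | counter=4 r=(3,3) succ=(1,1) retry=(0,1)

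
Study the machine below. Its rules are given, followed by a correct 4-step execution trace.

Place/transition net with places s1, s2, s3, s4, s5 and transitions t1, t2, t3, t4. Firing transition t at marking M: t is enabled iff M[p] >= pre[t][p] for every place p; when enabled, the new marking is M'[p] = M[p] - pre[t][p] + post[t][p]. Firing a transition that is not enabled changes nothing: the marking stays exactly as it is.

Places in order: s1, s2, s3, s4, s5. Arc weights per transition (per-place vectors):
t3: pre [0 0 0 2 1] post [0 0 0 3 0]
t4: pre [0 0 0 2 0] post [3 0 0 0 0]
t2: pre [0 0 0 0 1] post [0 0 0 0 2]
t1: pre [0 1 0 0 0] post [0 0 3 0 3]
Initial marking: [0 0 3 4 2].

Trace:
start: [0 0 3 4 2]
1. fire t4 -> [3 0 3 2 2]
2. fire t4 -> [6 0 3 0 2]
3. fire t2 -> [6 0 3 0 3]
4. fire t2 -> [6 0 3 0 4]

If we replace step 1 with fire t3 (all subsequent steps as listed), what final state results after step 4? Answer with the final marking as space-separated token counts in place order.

(re-executing from step 1 with the substitution; state before step 1: [0 0 3 4 2])
1. fire t3 -> [0 0 3 5 1]
2. fire t4 -> [3 0 3 3 1]
3. fire t2 -> [3 0 3 3 2]
4. fire t2 -> [3 0 3 3 3]

3 0 3 3 3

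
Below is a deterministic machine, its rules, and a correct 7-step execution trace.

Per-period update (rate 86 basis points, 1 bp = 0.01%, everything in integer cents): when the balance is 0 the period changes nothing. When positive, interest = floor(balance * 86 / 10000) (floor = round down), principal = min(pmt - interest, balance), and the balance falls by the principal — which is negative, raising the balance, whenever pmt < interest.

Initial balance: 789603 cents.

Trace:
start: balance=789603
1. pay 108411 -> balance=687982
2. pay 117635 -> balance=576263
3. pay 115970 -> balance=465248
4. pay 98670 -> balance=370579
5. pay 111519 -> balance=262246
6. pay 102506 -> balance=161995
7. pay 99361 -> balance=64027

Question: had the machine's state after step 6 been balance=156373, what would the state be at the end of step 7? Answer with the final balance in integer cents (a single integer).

58356

state after step 6 := balance=156373
7. pay 99361 -> balance=58356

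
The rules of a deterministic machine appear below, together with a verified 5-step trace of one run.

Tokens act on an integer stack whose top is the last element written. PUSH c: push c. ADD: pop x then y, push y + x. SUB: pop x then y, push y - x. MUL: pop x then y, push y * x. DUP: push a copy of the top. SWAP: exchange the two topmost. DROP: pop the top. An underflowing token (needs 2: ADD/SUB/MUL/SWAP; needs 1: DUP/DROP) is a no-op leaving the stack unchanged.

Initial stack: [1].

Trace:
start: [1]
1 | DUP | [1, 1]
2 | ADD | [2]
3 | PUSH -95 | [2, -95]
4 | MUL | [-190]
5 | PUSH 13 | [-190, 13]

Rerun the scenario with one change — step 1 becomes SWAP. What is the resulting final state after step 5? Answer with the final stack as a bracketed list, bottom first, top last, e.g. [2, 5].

[-95, 13]

(re-executing from step 1 with the substitution; state before step 1: [1])
1 | SWAP | [1]
2 | ADD | [1]
3 | PUSH -95 | [1, -95]
4 | MUL | [-95]
5 | PUSH 13 | [-95, 13]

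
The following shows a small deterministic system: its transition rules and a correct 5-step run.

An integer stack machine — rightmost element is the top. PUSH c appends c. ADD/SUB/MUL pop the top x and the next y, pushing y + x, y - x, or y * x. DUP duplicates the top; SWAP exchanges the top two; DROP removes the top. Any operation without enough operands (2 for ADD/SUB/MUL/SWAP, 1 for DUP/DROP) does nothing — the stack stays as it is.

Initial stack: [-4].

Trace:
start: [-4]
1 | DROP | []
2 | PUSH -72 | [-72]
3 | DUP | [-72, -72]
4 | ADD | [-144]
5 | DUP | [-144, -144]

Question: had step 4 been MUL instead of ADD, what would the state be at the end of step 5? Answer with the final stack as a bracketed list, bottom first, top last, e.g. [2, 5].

[5184, 5184]

(re-executing from step 4 with the substitution; state before step 4: [-72, -72])
4 | MUL | [5184]
5 | DUP | [5184, 5184]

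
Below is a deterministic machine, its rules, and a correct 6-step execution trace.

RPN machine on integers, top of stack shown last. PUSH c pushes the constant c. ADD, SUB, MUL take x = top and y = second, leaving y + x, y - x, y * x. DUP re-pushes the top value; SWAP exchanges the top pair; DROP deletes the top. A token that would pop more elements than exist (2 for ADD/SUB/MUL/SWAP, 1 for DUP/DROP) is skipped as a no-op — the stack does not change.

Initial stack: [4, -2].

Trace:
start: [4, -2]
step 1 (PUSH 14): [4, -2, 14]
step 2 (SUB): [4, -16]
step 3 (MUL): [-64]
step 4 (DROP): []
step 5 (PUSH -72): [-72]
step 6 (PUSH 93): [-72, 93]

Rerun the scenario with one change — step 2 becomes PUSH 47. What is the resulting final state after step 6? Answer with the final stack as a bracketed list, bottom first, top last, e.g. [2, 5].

[4, -2, -72, 93]

(re-executing from step 2 with the substitution; state before step 2: [4, -2, 14])
step 2 (PUSH 47): [4, -2, 14, 47]
step 3 (MUL): [4, -2, 658]
step 4 (DROP): [4, -2]
step 5 (PUSH -72): [4, -2, -72]
step 6 (PUSH 93): [4, -2, -72, 93]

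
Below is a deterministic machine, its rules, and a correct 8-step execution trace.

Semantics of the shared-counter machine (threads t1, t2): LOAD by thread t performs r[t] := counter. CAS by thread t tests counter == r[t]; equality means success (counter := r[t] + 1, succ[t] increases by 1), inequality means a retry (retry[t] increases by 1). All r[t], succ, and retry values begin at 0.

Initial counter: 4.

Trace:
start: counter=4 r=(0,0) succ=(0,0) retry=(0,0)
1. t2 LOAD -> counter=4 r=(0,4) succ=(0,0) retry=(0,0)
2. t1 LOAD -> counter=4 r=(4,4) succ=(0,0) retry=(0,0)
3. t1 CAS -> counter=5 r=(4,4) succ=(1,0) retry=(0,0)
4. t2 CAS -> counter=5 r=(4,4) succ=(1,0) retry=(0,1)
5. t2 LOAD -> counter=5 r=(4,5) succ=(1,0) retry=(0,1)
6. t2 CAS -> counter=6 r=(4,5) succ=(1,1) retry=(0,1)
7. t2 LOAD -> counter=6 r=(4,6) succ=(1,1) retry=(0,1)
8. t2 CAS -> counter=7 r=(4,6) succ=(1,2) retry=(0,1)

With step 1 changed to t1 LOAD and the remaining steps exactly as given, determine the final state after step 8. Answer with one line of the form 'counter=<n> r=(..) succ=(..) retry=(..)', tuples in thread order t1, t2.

counter=7 r=(4,6) succ=(1,2) retry=(0,1)

(re-executing from step 1 with the substitution; state before step 1: counter=4 r=(0,0) succ=(0,0) retry=(0,0))
1. t1 LOAD -> counter=4 r=(4,0) succ=(0,0) retry=(0,0)
2. t1 LOAD -> counter=4 r=(4,0) succ=(0,0) retry=(0,0)
3. t1 CAS -> counter=5 r=(4,0) succ=(1,0) retry=(0,0)
4. t2 CAS -> counter=5 r=(4,0) succ=(1,0) retry=(0,1)
5. t2 LOAD -> counter=5 r=(4,5) succ=(1,0) retry=(0,1)
6. t2 CAS -> counter=6 r=(4,5) succ=(1,1) retry=(0,1)
7. t2 LOAD -> counter=6 r=(4,6) succ=(1,1) retry=(0,1)
8. t2 CAS -> counter=7 r=(4,6) succ=(1,2) retry=(0,1)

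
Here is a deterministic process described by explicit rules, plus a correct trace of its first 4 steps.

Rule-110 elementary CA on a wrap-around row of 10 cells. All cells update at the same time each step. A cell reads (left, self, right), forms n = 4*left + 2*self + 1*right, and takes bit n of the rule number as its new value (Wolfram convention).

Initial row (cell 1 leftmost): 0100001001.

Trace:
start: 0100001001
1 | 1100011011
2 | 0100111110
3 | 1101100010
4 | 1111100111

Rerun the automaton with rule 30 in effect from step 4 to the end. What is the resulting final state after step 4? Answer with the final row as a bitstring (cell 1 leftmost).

1001010110

(re-executing step 4 under rule 30; state before step 4: 1101100010)
4 | 1001010110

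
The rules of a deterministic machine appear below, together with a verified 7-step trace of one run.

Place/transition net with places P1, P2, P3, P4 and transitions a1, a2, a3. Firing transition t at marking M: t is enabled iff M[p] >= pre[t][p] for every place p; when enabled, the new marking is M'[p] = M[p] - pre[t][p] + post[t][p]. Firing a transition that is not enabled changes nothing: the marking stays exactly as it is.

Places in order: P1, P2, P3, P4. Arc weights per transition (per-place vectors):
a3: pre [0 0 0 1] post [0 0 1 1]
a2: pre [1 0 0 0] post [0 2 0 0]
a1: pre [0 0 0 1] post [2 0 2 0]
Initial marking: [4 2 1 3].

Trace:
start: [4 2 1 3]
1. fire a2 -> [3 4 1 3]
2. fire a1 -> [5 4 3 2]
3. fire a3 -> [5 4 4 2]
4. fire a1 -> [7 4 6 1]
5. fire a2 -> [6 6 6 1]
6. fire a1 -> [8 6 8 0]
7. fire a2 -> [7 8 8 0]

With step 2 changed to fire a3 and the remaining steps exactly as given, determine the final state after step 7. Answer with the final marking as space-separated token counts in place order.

(re-executing from step 2 with the substitution; state before step 2: [3 4 1 3])
2. fire a3 -> [3 4 2 3]
3. fire a3 -> [3 4 3 3]
4. fire a1 -> [5 4 5 2]
5. fire a2 -> [4 6 5 2]
6. fire a1 -> [6 6 7 1]
7. fire a2 -> [5 8 7 1]

5 8 7 1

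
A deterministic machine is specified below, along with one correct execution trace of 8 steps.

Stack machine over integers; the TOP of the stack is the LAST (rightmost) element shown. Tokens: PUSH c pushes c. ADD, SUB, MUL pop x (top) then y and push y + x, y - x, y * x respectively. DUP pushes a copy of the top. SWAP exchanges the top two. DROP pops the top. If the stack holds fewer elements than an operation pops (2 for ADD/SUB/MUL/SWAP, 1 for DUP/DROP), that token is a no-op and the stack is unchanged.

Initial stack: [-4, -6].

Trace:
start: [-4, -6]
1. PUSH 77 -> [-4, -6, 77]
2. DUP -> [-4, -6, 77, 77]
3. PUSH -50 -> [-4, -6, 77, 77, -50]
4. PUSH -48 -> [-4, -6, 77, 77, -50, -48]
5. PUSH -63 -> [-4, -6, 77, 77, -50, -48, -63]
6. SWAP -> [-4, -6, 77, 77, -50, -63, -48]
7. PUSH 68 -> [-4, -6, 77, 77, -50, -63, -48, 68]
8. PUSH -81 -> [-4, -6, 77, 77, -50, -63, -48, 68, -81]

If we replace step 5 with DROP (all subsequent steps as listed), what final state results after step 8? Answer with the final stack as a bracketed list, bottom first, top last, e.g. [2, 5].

[-4, -6, 77, -50, 77, 68, -81]

(re-executing from step 5 with the substitution; state before step 5: [-4, -6, 77, 77, -50, -48])
5. DROP -> [-4, -6, 77, 77, -50]
6. SWAP -> [-4, -6, 77, -50, 77]
7. PUSH 68 -> [-4, -6, 77, -50, 77, 68]
8. PUSH -81 -> [-4, -6, 77, -50, 77, 68, -81]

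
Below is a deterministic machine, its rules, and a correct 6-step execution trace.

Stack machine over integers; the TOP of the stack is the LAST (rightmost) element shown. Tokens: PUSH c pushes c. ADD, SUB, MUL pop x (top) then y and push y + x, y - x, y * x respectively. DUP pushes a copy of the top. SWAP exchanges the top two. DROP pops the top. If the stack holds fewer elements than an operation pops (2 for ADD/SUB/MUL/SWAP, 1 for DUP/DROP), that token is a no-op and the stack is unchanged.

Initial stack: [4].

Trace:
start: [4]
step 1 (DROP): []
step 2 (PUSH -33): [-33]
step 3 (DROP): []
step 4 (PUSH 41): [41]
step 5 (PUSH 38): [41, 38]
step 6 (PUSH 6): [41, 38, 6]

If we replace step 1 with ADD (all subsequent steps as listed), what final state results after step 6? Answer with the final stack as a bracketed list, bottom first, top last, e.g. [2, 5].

(re-executing from step 1 with the substitution; state before step 1: [4])
step 1 (ADD): [4]
step 2 (PUSH -33): [4, -33]
step 3 (DROP): [4]
step 4 (PUSH 41): [4, 41]
step 5 (PUSH 38): [4, 41, 38]
step 6 (PUSH 6): [4, 41, 38, 6]

[4, 41, 38, 6]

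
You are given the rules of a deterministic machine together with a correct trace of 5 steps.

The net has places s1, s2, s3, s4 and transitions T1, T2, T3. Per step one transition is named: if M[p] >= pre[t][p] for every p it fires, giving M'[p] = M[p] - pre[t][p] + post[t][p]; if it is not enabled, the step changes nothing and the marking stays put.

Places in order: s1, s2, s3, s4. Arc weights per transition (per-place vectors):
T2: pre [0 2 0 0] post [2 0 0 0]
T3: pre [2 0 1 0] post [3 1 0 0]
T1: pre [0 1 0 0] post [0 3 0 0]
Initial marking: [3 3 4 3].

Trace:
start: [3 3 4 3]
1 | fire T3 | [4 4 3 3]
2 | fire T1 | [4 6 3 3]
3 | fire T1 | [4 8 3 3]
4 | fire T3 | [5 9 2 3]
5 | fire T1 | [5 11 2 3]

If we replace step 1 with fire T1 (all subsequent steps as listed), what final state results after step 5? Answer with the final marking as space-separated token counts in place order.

(re-executing from step 1 with the substitution; state before step 1: [3 3 4 3])
1 | fire T1 | [3 5 4 3]
2 | fire T1 | [3 7 4 3]
3 | fire T1 | [3 9 4 3]
4 | fire T3 | [4 10 3 3]
5 | fire T1 | [4 12 3 3]

4 12 3 3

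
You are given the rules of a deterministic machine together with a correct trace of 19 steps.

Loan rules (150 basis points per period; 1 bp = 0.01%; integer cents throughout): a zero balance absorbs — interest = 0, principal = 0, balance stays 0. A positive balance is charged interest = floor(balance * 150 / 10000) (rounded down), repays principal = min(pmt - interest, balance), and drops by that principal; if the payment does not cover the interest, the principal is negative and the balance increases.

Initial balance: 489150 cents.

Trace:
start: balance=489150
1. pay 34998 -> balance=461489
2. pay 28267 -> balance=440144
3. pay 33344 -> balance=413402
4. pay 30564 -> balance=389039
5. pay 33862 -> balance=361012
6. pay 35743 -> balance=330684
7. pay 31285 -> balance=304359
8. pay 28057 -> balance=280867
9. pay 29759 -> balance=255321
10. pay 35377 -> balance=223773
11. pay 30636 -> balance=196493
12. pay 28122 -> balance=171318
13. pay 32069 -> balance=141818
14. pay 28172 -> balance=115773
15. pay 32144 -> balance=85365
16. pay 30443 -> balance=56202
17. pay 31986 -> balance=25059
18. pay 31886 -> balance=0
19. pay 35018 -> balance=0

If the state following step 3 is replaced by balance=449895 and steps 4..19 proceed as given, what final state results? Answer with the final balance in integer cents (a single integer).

4742

state after step 3 := balance=449895
4. pay 30564 -> balance=426079
5. pay 33862 -> balance=398608
6. pay 35743 -> balance=368844
7. pay 31285 -> balance=343091
8. pay 28057 -> balance=320180
9. pay 29759 -> balance=295223
10. pay 35377 -> balance=264274
11. pay 30636 -> balance=237602
12. pay 28122 -> balance=213044
13. pay 32069 -> balance=184170
14. pay 28172 -> balance=158760
15. pay 32144 -> balance=128997
16. pay 30443 -> balance=100488
17. pay 31986 -> balance=70009
18. pay 31886 -> balance=39173
19. pay 35018 -> balance=4742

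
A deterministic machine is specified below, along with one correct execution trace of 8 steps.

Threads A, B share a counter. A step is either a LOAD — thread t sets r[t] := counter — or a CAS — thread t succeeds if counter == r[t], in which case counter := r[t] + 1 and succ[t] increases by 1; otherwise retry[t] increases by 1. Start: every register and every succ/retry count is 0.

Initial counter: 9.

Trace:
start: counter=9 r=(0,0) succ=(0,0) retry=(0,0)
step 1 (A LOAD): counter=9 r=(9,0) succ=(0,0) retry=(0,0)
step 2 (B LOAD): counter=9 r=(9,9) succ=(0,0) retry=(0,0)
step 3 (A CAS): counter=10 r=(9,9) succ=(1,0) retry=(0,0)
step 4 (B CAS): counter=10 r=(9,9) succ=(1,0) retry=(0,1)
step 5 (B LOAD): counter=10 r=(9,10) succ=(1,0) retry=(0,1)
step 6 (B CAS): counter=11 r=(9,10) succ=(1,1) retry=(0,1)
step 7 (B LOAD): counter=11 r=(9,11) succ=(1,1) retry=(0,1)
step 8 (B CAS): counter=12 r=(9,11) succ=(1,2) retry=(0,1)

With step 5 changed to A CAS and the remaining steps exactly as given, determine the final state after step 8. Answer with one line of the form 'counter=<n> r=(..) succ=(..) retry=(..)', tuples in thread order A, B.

counter=11 r=(9,10) succ=(1,1) retry=(1,2)

(re-executing from step 5 with the substitution; state before step 5: counter=10 r=(9,9) succ=(1,0) retry=(0,1))
step 5 (A CAS): counter=10 r=(9,9) succ=(1,0) retry=(1,1)
step 6 (B CAS): counter=10 r=(9,9) succ=(1,0) retry=(1,2)
step 7 (B LOAD): counter=10 r=(9,10) succ=(1,0) retry=(1,2)
step 8 (B CAS): counter=11 r=(9,10) succ=(1,1) retry=(1,2)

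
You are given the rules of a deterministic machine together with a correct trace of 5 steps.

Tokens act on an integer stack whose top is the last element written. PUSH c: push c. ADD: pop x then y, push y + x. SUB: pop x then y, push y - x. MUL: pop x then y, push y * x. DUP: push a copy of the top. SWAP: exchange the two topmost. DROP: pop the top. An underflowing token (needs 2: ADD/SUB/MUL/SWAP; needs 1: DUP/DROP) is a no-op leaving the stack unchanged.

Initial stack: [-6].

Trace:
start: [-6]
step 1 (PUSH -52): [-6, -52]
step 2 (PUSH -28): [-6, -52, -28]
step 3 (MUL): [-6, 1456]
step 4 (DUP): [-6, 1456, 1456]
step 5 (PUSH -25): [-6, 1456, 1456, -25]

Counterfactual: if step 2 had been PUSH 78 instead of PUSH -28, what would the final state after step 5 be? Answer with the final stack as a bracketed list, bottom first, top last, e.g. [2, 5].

(re-executing from step 2 with the substitution; state before step 2: [-6, -52])
step 2 (PUSH 78): [-6, -52, 78]
step 3 (MUL): [-6, -4056]
step 4 (DUP): [-6, -4056, -4056]
step 5 (PUSH -25): [-6, -4056, -4056, -25]

[-6, -4056, -4056, -25]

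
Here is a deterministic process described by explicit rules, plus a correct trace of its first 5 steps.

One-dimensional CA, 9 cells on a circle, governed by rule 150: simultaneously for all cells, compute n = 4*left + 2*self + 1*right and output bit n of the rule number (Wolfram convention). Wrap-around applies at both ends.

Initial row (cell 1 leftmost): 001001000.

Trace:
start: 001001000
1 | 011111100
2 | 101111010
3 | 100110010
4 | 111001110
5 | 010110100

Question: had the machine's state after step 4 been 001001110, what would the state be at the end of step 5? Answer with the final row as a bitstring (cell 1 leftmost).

state after step 4 := 001001110
5 | 011110101

011110101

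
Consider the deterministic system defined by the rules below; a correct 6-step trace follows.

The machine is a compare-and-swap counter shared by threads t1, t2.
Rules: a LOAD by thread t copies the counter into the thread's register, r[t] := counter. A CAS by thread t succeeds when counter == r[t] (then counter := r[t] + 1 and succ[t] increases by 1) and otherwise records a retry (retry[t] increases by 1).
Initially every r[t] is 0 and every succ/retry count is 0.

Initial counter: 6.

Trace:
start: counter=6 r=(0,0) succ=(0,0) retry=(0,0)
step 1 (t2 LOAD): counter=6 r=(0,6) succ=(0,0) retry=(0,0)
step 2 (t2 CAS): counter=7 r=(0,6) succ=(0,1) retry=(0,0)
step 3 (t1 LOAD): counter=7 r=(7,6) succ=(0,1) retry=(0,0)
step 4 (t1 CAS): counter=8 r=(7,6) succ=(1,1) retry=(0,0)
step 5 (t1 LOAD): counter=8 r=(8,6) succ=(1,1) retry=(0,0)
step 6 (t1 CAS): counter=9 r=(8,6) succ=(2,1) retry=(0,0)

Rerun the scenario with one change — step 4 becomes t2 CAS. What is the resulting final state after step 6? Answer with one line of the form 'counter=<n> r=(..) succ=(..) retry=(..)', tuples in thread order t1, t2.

(re-executing from step 4 with the substitution; state before step 4: counter=7 r=(7,6) succ=(0,1) retry=(0,0))
step 4 (t2 CAS): counter=7 r=(7,6) succ=(0,1) retry=(0,1)
step 5 (t1 LOAD): counter=7 r=(7,6) succ=(0,1) retry=(0,1)
step 6 (t1 CAS): counter=8 r=(7,6) succ=(1,1) retry=(0,1)

counter=8 r=(7,6) succ=(1,1) retry=(0,1)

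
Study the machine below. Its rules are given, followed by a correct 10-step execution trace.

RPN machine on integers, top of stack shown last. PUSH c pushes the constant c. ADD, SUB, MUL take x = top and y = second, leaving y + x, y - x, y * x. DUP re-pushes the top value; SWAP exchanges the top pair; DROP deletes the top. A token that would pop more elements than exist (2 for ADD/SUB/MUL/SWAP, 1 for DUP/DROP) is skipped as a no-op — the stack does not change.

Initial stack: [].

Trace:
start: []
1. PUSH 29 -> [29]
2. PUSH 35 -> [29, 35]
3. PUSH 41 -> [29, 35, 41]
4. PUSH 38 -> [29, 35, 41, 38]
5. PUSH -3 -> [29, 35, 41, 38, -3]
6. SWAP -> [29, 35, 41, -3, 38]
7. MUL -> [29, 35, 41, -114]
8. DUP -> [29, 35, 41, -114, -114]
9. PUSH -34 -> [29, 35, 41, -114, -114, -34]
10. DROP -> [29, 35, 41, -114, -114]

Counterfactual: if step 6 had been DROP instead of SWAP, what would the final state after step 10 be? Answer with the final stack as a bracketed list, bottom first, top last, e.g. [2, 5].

(re-executing from step 6 with the substitution; state before step 6: [29, 35, 41, 38, -3])
6. DROP -> [29, 35, 41, 38]
7. MUL -> [29, 35, 1558]
8. DUP -> [29, 35, 1558, 1558]
9. PUSH -34 -> [29, 35, 1558, 1558, -34]
10. DROP -> [29, 35, 1558, 1558]

[29, 35, 1558, 1558]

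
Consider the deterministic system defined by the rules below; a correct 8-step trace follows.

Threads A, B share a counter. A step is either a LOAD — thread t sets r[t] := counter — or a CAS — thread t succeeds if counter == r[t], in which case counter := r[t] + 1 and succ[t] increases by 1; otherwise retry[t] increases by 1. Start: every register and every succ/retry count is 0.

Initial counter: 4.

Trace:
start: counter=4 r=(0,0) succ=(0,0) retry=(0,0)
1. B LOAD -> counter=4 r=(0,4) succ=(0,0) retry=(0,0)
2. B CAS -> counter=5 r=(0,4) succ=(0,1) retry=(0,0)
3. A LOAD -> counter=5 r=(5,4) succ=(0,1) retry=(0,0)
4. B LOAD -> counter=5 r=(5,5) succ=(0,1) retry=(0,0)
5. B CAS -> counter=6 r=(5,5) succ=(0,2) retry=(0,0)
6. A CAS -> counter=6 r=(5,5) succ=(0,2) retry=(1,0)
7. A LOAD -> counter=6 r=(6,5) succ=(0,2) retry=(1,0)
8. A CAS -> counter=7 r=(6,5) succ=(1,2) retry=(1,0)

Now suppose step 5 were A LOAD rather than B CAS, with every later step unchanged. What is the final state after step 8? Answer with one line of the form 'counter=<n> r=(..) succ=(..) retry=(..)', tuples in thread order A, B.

counter=7 r=(6,5) succ=(2,1) retry=(0,0)

(re-executing from step 5 with the substitution; state before step 5: counter=5 r=(5,5) succ=(0,1) retry=(0,0))
5. A LOAD -> counter=5 r=(5,5) succ=(0,1) retry=(0,0)
6. A CAS -> counter=6 r=(5,5) succ=(1,1) retry=(0,0)
7. A LOAD -> counter=6 r=(6,5) succ=(1,1) retry=(0,0)
8. A CAS -> counter=7 r=(6,5) succ=(2,1) retry=(0,0)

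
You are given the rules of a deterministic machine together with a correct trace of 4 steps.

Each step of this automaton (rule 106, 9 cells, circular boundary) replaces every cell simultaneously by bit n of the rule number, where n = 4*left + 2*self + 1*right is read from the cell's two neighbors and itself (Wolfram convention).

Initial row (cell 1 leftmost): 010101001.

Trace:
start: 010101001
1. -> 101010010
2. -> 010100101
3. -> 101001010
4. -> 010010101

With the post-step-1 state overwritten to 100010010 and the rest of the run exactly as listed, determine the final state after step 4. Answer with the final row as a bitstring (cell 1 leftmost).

state after step 1 := 100010010
2. -> 000100101
3. -> 001001010
4. -> 010010100

010010100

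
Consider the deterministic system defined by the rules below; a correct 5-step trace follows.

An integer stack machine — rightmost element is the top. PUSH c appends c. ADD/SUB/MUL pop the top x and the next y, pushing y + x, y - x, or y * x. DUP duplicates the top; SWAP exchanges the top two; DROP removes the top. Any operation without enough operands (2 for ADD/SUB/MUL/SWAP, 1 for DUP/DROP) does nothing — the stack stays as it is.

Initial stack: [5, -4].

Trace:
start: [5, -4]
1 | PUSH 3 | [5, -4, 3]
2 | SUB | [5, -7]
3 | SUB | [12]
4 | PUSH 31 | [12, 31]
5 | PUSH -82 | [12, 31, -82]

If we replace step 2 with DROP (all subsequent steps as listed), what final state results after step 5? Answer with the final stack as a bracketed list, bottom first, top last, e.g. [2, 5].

(re-executing from step 2 with the substitution; state before step 2: [5, -4, 3])
2 | DROP | [5, -4]
3 | SUB | [9]
4 | PUSH 31 | [9, 31]
5 | PUSH -82 | [9, 31, -82]

[9, 31, -82]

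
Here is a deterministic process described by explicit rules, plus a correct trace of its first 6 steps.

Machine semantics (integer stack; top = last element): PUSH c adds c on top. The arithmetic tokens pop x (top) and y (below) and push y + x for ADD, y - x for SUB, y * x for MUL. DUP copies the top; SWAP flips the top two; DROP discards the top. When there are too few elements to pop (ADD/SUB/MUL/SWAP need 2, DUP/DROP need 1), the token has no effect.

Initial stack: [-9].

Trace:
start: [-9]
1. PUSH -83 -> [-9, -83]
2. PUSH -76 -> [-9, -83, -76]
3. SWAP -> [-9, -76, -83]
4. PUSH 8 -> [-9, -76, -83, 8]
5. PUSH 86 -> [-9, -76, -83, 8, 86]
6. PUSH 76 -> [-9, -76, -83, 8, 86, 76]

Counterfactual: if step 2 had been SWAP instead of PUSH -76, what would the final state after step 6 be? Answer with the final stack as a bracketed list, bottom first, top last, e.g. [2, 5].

(re-executing from step 2 with the substitution; state before step 2: [-9, -83])
2. SWAP -> [-83, -9]
3. SWAP -> [-9, -83]
4. PUSH 8 -> [-9, -83, 8]
5. PUSH 86 -> [-9, -83, 8, 86]
6. PUSH 76 -> [-9, -83, 8, 86, 76]

[-9, -83, 8, 86, 76]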